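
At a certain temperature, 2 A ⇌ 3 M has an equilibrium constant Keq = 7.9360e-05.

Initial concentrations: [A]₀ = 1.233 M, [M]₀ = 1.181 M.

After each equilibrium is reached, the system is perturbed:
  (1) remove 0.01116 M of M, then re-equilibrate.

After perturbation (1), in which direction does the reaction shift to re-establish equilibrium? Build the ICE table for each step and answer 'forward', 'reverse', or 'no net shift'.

Q₀ = 1.083 vs Keq = 7.9360e-05 ⇒ Q>K, reverse
Step 1:
                    A           M
  init          1.233       1.181
  Δ            0.7422      -1.113
  eq            1.975     0.06765
  solve Keq expr → x = -0.3711; check Q = 7.9360e-05
Then remove 0.01116 M of M.
Step 2:
                    A           M
  init          1.975     0.05649
  Δ         -0.007328     0.01099
  eq            1.968     0.06748
  solve Keq expr → x = 0.003664; check Q = 7.9360e-05

Direction: forward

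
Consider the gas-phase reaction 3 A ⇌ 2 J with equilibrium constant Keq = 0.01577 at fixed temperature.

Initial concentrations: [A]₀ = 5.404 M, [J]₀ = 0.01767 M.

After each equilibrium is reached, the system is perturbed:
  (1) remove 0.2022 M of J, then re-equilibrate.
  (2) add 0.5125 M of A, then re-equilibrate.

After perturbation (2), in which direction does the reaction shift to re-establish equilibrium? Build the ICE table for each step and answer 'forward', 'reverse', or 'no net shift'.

Direction: forward

Q₀ = 1.9785e-06 vs Keq = 0.01577 ⇒ Q<K, forward
Step 1:
                   A          J
  Initial      5.404    0.01767
  Change      -1.453     0.9686
  Equil        3.951     0.9863
  solve Keq expr → x = 0.4843; check Q = 0.01577
Then remove 0.2022 M of J.
Step 2:
                   A          J
  Initial      3.951     0.7841
  Change     -0.1951     0.1301
  Equil        3.756     0.9141
  solve Keq expr → x = 0.06503; check Q = 0.01577
Then add 0.5125 M of A.
Step 3:
                   A          J
  Initial      4.269     0.9141
  Change     -0.1838     0.1226
  Equil        4.085      1.037
  solve Keq expr → x = 0.06128; check Q = 0.01577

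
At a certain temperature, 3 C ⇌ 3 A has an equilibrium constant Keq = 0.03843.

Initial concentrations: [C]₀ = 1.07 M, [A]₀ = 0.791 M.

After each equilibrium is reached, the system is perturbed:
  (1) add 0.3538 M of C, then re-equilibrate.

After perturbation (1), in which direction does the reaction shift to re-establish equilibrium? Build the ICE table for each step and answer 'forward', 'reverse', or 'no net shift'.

Direction: forward

Q₀ = 0.404 vs Keq = 0.03843 ⇒ Q>K, reverse
Step 1:
                   C          A
  Initial       1.07      0.791
  Change      0.3214    -0.3214
  Equil        1.391     0.4696
  solve Keq expr → x = -0.1071; check Q = 0.03843
Then add 0.3538 M of C.
Step 2:
                   C          A
  Initial      1.745     0.4696
  Change    -0.08927    0.08927
  Equil        1.656     0.5588
  solve Keq expr → x = 0.02976; check Q = 0.03843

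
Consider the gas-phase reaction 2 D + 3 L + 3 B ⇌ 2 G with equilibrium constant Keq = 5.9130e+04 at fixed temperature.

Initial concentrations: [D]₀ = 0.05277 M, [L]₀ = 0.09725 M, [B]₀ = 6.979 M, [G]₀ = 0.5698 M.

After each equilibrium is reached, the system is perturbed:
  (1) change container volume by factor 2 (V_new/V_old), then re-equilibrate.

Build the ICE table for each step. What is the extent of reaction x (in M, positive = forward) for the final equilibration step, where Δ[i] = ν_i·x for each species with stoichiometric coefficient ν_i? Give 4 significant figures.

Q₀ = 372.9 vs Keq = 5.9130e+04 ⇒ Q<K, forward
Step 1:
                    D           L           B           G
  Initial     0.05277     0.09725       6.979      0.5698
  Change     -0.03685    -0.05527    -0.05527     0.03685
  Equil       0.01592     0.04198       6.924      0.6066
  solve Keq expr → x = 0.01842; check Q = 5.9130e+04
Then change container volume by factor 2 (V_new/V_old).
Step 2:
                    D           L           B           G
  Initial    0.007961     0.02099       3.462      0.3033
  Change      0.01369     0.02054     0.02054    -0.01369
  Equil       0.02166     0.04153       3.482      0.2896
  solve Keq expr → x = -0.006847; check Q = 5.9130e+04

x = -0.006847 M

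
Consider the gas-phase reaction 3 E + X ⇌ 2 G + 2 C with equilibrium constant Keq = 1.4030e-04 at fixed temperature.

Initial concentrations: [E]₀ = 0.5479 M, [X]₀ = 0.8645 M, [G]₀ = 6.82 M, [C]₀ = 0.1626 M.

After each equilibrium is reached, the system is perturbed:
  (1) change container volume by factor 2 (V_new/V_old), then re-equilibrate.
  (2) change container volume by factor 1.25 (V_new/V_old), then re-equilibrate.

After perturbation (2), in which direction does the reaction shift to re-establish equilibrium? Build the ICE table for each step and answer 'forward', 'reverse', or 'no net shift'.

Direction: no net shift

Q₀ = 8.649 vs Keq = 1.4030e-04 ⇒ Q>K, reverse
Step 1:
                    E           X           G           C
  I            0.5479      0.8645        6.82      0.1626
  C            0.2421     0.08069     -0.1614     -0.1614
  E              0.79      0.9452       6.659    0.001214
  solve Keq expr → x = -0.08069; check Q = 1.4030e-04
Then change container volume by factor 2 (V_new/V_old).
Step 2:
                    E           X           G           C
  I             0.395      0.4726       3.329  6.0715e-04
  C                 0           0           0           0
  E             0.395      0.4726       3.329  6.0715e-04
  solve Keq expr → x = 0; check Q = 1.4030e-04
Then change container volume by factor 1.25 (V_new/V_old).
Step 3:
                    E           X           G           C
  I             0.316      0.3781       2.663  4.8572e-04
  C                 0           0           0           0
  E             0.316      0.3781       2.663  4.8572e-04
  solve Keq expr → x = 0; check Q = 1.4030e-04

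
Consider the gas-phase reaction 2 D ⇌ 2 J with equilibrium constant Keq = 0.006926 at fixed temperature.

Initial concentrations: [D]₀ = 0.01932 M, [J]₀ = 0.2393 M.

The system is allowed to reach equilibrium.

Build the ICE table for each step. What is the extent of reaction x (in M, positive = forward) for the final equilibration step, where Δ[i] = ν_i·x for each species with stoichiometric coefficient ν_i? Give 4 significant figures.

x = -0.1097 M

Q₀ = 153.4 vs Keq = 0.006926 ⇒ Q>K, reverse
Step 1:
                    D           J
  Initial     0.01932      0.2393
  Change       0.2194     -0.2194
  Equil        0.2388     0.01987
  solve Keq expr → x = -0.1097; check Q = 0.006926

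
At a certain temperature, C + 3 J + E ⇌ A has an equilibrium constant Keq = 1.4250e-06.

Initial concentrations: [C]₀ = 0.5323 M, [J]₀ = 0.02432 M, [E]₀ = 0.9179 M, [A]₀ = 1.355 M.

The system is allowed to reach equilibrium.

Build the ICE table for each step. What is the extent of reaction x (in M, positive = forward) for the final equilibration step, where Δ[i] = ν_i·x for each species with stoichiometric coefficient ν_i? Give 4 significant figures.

x = -1.355 M

Q₀ = 1.9280e+05 vs Keq = 1.4250e-06 ⇒ Q>K, reverse
Step 1:
                   C          J          E          A
  I           0.5323    0.02432     0.9179      1.355
  C            1.355      4.064      1.355     -1.355
  E            1.887      4.088      2.272 4.1746e-04
  solve Keq expr → x = -1.355; check Q = 1.4250e-06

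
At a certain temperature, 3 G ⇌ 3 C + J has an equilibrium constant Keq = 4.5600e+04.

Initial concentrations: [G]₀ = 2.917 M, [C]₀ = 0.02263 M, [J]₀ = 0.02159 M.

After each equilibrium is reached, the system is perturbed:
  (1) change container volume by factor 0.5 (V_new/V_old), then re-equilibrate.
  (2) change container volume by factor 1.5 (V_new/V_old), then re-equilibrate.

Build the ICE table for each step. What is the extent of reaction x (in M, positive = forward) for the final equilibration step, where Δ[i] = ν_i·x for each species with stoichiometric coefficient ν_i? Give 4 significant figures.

x = 0.005339 M

Q₀ = 1.0081e-08 vs Keq = 4.5600e+04 ⇒ Q<K, forward
Step 1:
                  G         C         J
  init        2.917   0.02263   0.02159
  Δ          -2.838     2.838    0.9459
  eq        0.07919      2.86    0.9675
  solve Keq expr → x = 0.9459; check Q = 4.5600e+04
Then change container volume by factor 0.5 (V_new/V_old).
Step 2:
                  G         C         J
  init       0.1584     5.721     1.935
  Δ         0.03934  -0.03934  -0.01311
  eq         0.1977     5.682     1.922
  solve Keq expr → x = -0.01311; check Q = 4.5600e+04
Then change container volume by factor 1.5 (V_new/V_old).
Step 3:
                  G         C         J
  init       0.1318     3.788     1.281
  Δ        -0.01602   0.01602  0.005339
  eq         0.1158     3.804     1.287
  solve Keq expr → x = 0.005339; check Q = 4.5600e+04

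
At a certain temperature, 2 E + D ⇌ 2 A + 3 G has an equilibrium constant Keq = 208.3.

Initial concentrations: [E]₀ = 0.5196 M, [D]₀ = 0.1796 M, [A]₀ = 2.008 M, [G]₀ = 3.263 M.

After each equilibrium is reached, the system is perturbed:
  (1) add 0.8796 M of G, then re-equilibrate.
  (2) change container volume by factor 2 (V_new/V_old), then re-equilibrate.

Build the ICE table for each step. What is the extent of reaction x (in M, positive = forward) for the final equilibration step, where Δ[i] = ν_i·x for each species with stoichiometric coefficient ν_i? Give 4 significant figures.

Q₀ = 2889 vs Keq = 208.3 ⇒ Q>K, reverse
Step 1:
                    E           D           A           G
  Initial      0.5196      0.1796       2.008       3.263
  Change       0.3515      0.1758     -0.3515     -0.5273
  Equil        0.8711      0.3554       1.656       2.736
  solve Keq expr → x = -0.1758; check Q = 208.3
Then add 0.8796 M of G.
Step 2:
                    E           D           A           G
  Initial      0.8711      0.3554       1.656       3.615
  Change       0.1404      0.0702     -0.1404     -0.2106
  Equil         1.012      0.4256       1.516       3.405
  solve Keq expr → x = -0.0702; check Q = 208.3
Then change container volume by factor 2 (V_new/V_old).
Step 3:
                    E           D           A           G
  Initial      0.5058      0.2128       0.758       1.702
  Change      -0.1137    -0.05686      0.1137      0.1706
  Equil        0.3921      0.1559      0.8717       1.873
  solve Keq expr → x = 0.05686; check Q = 208.3

x = 0.05686 M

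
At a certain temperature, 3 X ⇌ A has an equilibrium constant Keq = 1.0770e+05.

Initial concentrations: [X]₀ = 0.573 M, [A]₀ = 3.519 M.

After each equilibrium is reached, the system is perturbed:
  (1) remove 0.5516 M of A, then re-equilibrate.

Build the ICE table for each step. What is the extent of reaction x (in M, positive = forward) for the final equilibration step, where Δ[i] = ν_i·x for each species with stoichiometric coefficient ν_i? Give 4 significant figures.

x = 5.6719e-04 M

Q₀ = 18.7 vs Keq = 1.0770e+05 ⇒ Q<K, forward
Step 1:
                   X          A
  init         0.573      3.519
  Δ          -0.5405     0.1802
  eq         0.03251      3.699
  solve Keq expr → x = 0.1802; check Q = 1.0770e+05
Then remove 0.5516 M of A.
Step 2:
                   X          A
  init       0.03251      3.148
  Δ        -0.001702 5.6719e-04
  eq          0.0308      3.148
  solve Keq expr → x = 5.6719e-04; check Q = 1.0770e+05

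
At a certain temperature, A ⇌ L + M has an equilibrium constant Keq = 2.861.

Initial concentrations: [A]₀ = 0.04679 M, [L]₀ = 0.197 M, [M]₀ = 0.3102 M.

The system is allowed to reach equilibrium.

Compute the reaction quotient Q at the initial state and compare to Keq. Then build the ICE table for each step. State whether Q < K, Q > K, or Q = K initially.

Q₀ = 1.306; Q < K (proceeds forward)

Q₀ = 1.306 vs Keq = 2.861 ⇒ Q<K, forward
Step 1:
                    A           L           M
  Initial     0.04679       0.197      0.3102
  Change     -0.02146     0.02146     0.02146
  Equil       0.02533      0.2185      0.3317
  solve Keq expr → x = 0.02146; check Q = 2.861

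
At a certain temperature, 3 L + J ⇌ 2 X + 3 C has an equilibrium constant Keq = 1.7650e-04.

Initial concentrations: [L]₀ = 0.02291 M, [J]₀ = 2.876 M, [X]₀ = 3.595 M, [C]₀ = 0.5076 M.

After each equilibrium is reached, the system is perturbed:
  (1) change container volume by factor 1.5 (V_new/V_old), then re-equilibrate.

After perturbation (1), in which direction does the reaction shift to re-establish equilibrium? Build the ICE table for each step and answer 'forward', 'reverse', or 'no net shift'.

Direction: forward

Q₀ = 4.8876e+04 vs Keq = 1.7650e-04 ⇒ Q>K, reverse
Step 1:
                  L         J         X         C
  Initial   0.02291     2.876     3.595    0.5076
  Change     0.4887    0.1629   -0.3258   -0.4887
  Equil      0.5116     3.039     3.269   0.01887
  solve Keq expr → x = -0.1629; check Q = 1.7650e-04
Then change container volume by factor 1.5 (V_new/V_old).
Step 2:
                  L         J         X         C
  Initial    0.3411     2.026     2.179   0.01258
  Change  -0.001741 -5.8026e-04  0.001161  0.001741
  Equil      0.3394     2.025     2.181   0.01432
  solve Keq expr → x = 5.8026e-04; check Q = 1.7650e-04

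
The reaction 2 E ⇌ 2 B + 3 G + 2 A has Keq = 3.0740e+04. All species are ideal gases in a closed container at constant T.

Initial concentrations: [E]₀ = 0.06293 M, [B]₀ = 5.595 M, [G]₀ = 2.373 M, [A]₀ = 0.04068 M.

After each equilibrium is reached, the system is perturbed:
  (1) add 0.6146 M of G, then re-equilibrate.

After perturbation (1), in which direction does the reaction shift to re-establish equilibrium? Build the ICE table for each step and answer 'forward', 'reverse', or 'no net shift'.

Q₀ = 174.8 vs Keq = 3.0740e+04 ⇒ Q<K, forward
Step 1:
                    E           B           G           A
  init        0.06293       5.595       2.373     0.04068
  Δ          -0.05154     0.05154     0.07731     0.05154
  eq          0.01139       5.647        2.45     0.09222
  solve Keq expr → x = 0.02577; check Q = 3.0740e+04
Then add 0.6146 M of G.
Step 2:
                    E           B           G           A
  init        0.01139       5.647       3.065     0.09222
  Δ          0.003829   -0.003829   -0.005744   -0.003829
  eq          0.01522       5.643       3.059     0.08839
  solve Keq expr → x = -0.001915; check Q = 3.0740e+04

Direction: reverse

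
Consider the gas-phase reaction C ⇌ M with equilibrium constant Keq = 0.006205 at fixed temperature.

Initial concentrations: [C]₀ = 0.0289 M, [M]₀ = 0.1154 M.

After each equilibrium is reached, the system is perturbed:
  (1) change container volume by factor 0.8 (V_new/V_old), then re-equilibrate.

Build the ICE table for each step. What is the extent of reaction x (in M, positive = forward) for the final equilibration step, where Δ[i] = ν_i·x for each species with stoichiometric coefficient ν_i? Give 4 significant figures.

Q₀ = 3.993 vs Keq = 0.006205 ⇒ Q>K, reverse
Step 1:
                    C           M
  init         0.0289      0.1154
  Δ            0.1145     -0.1145
  eq           0.1434  8.8986e-04
  solve Keq expr → x = -0.1145; check Q = 0.006205
Then change container volume by factor 0.8 (V_new/V_old).
Step 2:
                    C           M
  init         0.1793    0.001112
  Δ                 0           0
  eq           0.1793    0.001112
  solve Keq expr → x = 0; check Q = 0.006205

x = 0 M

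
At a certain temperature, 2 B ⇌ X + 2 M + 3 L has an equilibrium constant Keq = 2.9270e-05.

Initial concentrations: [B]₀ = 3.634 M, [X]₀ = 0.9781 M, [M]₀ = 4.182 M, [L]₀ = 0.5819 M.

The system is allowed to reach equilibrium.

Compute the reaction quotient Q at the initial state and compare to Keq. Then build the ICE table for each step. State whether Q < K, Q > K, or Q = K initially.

Q₀ = 0.2552; Q > K (proceeds reverse)

Q₀ = 0.2552 vs Keq = 2.9270e-05 ⇒ Q>K, reverse
Step 1:
                  B         X         M         L
  I           3.634    0.9781     4.182    0.5819
  C          0.3651   -0.1825   -0.3651   -0.5476
  E           3.999    0.7956     3.817   0.03431
  solve Keq expr → x = -0.1825; check Q = 2.9270e-05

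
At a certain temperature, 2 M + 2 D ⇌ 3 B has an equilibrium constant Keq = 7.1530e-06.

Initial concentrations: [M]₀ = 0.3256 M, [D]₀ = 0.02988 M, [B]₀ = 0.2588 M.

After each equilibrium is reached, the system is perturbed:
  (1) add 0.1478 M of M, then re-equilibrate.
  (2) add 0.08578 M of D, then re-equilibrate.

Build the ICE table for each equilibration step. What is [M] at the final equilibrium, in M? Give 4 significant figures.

[M]_eq = 0.6418 M

Q₀ = 183.1 vs Keq = 7.1530e-06 ⇒ Q>K, reverse
Step 1:
                  M         D         B
  I          0.3256   0.02988    0.2588
  C          0.1698    0.1698   -0.2547
  E          0.4954    0.1997  0.004121
  solve Keq expr → x = -0.08489; check Q = 7.1530e-06
Then add 0.1478 M of M.
Step 2:
                  M         D         B
  I          0.6432    0.1997  0.004121
  C       -5.1498e-04 -5.1498e-04 7.7247e-04
  E          0.6427    0.1992  0.004893
  solve Keq expr → x = 2.5749e-04; check Q = 7.1530e-06
Then add 0.08578 M of D.
Step 3:
                  M         D         B
  I          0.6427    0.2849  0.004893
  C       -8.6773e-04 -8.6773e-04  0.001302
  E          0.6418    0.2841  0.006195
  solve Keq expr → x = 4.3387e-04; check Q = 7.1530e-06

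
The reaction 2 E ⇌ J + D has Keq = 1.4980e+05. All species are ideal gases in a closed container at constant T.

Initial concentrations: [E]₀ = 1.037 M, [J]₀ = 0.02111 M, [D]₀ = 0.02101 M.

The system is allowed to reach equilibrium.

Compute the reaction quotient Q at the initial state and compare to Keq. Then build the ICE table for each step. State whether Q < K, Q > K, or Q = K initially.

Q₀ = 4.1244e-04 vs Keq = 1.4980e+05 ⇒ Q<K, forward
Step 1:
                  E         J         D
  I           1.037   0.02111   0.02101
  C          -1.036    0.5178    0.5178
  E        0.001392    0.5389    0.5388
  solve Keq expr → x = 0.5178; check Q = 1.4980e+05

Q₀ = 4.1244e-04; Q < K (proceeds forward)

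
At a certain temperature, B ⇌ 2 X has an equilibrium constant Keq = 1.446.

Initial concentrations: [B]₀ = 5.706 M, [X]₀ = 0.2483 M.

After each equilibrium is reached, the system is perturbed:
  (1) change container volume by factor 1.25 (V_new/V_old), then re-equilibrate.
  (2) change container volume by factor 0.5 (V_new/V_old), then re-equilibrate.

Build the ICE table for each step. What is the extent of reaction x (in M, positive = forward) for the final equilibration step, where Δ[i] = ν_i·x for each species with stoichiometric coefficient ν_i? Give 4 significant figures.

Q₀ = 0.0108 vs Keq = 1.446 ⇒ Q<K, forward
Step 1:
                    B           X
  init          5.706      0.2483
  Δ            -1.158       2.316
  eq            4.548       2.564
  solve Keq expr → x = 1.158; check Q = 1.446
Then change container volume by factor 1.25 (V_new/V_old).
Step 2:
                    B           X
  init          3.638       2.052
  Δ           -0.1045       0.209
  eq            3.534       2.261
  solve Keq expr → x = 0.1045; check Q = 1.446
Then change container volume by factor 0.5 (V_new/V_old).
Step 3:
                    B           X
  init          7.068       4.521
  Δ            0.5961      -1.192
  eq            7.664       3.329
  solve Keq expr → x = -0.5961; check Q = 1.446

x = -0.5961 M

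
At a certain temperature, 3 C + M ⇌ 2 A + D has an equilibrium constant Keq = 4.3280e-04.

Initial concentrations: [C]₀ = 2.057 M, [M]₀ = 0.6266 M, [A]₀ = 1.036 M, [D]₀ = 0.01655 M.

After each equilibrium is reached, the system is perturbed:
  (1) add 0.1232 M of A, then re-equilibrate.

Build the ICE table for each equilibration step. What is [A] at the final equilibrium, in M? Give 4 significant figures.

Q₀ = 0.003257 vs Keq = 4.3280e-04 ⇒ Q>K, reverse
Step 1:
                    C           M           A           D
  I             2.057      0.6266       1.036     0.01655
  C           0.04208     0.01403    -0.02805    -0.01403
  E             2.099      0.6406       1.008    0.002524
  solve Keq expr → x = -0.01403; check Q = 4.3280e-04
Then add 0.1232 M of A.
Step 2:
                    C           M           A           D
  I             2.099      0.6406       1.131    0.002524
  C          0.001531  5.1026e-04   -0.001021 -5.1026e-04
  E             2.101      0.6411        1.13    0.002014
  solve Keq expr → x = -5.1026e-04; check Q = 4.3280e-04

[A]_eq = 1.13 M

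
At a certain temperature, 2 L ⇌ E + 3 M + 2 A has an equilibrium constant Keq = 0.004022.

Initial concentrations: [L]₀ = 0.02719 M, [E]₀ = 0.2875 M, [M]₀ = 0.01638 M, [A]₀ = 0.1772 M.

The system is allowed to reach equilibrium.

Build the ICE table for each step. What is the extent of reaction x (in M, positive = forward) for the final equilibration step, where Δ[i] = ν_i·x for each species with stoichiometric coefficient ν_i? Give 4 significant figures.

Q₀ = 5.3665e-05 vs Keq = 0.004022 ⇒ Q<K, forward
Step 1:
                   L          E          M          A
  Initial    0.02719     0.2875    0.01638     0.1772
  Change    -0.01476   0.007381    0.02214    0.01476
  Equil      0.01243     0.2949    0.03852      0.192
  solve Keq expr → x = 0.007381; check Q = 0.004022

x = 0.007381 M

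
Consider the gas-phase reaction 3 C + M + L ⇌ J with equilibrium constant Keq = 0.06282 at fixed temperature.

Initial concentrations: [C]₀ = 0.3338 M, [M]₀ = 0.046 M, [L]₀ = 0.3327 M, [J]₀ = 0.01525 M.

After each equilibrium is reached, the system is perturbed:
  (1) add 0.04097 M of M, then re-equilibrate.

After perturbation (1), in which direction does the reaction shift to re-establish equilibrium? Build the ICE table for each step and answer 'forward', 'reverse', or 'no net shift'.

Q₀ = 26.79 vs Keq = 0.06282 ⇒ Q>K, reverse
Step 1:
                   C          M          L          J
  init        0.3338      0.046     0.3327    0.01525
  Δ          0.04553    0.01518    0.01518   -0.01518
  eq          0.3793    0.06118     0.3479 7.2974e-05
  solve Keq expr → x = -0.01518; check Q = 0.06282
Then add 0.04097 M of M.
Step 2:
                   C          M          L          J
  init        0.3793     0.1021     0.3479 7.2974e-05
  Δ       -1.4596e-04 -4.8655e-05 -4.8655e-05 4.8655e-05
  eq          0.3792     0.1021     0.3478 1.2163e-04
  solve Keq expr → x = 4.8655e-05; check Q = 0.06282

Direction: forward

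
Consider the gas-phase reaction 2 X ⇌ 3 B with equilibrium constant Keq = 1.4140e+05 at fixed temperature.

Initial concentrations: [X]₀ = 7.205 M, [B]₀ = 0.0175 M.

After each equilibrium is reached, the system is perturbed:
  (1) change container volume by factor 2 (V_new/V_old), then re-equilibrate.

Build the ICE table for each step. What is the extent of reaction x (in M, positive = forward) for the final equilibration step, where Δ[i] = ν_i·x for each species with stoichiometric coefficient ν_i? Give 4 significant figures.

x = 0.006709 M

Q₀ = 1.0324e-07 vs Keq = 1.4140e+05 ⇒ Q<K, forward
Step 1:
                  X         B
  I           7.205    0.0175
  C          -7.112     10.67
  E         0.09289     10.69
  solve Keq expr → x = 3.556; check Q = 1.4140e+05
Then change container volume by factor 2 (V_new/V_old).
Step 2:
                  X         B
  I         0.04645     5.343
  C        -0.01342   0.02013
  E         0.03303     5.363
  solve Keq expr → x = 0.006709; check Q = 1.4140e+05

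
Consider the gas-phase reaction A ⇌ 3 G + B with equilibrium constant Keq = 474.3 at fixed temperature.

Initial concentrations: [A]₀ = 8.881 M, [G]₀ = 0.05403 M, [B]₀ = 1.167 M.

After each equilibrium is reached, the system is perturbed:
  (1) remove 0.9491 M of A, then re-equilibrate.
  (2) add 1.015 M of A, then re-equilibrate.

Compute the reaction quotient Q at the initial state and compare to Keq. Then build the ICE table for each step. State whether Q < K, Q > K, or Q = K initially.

Q₀ = 2.0726e-05; Q < K (proceeds forward)

Q₀ = 2.0726e-05 vs Keq = 474.3 ⇒ Q<K, forward
Step 1:
                   A          G          B
  Initial      8.881    0.05403      1.167
  Change      -2.927      8.781      2.927
  Equil        5.954      8.835      4.094
  solve Keq expr → x = 2.927; check Q = 474.3
Then remove 0.9491 M of A.
Step 2:
                   A          G          B
  Initial      5.005      8.835      4.094
  Change       0.117    -0.3509     -0.117
  Equil        5.122      8.485      3.977
  solve Keq expr → x = -0.117; check Q = 474.3
Then add 1.015 M of A.
Step 3:
                   A          G          B
  Initial      6.137      8.485      3.977
  Change     -0.1247      0.374     0.1247
  Equil        6.012      8.859      4.102
  solve Keq expr → x = 0.1247; check Q = 474.3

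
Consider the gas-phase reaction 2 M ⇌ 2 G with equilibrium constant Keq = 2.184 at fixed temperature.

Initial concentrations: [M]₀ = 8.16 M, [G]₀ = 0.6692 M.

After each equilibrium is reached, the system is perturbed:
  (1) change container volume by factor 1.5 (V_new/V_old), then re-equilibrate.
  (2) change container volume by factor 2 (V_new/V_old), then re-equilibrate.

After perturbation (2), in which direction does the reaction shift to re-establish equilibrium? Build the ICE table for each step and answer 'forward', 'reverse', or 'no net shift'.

Q₀ = 0.006726 vs Keq = 2.184 ⇒ Q<K, forward
Step 1:
                    M           G
  Initial        8.16      0.6692
  Change       -4.597       4.597
  Equil         3.563       5.266
  solve Keq expr → x = 2.298; check Q = 2.184
Then change container volume by factor 1.5 (V_new/V_old).
Step 2:
                    M           G
  Initial       2.376       3.511
  Change            0           0
  Equil         2.376       3.511
  solve Keq expr → x = 0; check Q = 2.184
Then change container volume by factor 2 (V_new/V_old).
Step 3:
                    M           G
  Initial       1.188       1.755
  Change            0           0
  Equil         1.188       1.755
  solve Keq expr → x = 0; check Q = 2.184

Direction: no net shift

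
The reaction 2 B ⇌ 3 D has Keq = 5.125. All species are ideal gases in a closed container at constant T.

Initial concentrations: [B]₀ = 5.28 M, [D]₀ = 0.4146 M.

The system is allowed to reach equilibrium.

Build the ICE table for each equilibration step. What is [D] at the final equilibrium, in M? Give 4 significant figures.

[D]_eq = 3.672 M

Q₀ = 0.002556 vs Keq = 5.125 ⇒ Q<K, forward
Step 1:
                    B           D
  Initial        5.28      0.4146
  Change       -2.172       3.258
  Equil         3.108       3.672
  solve Keq expr → x = 1.086; check Q = 5.125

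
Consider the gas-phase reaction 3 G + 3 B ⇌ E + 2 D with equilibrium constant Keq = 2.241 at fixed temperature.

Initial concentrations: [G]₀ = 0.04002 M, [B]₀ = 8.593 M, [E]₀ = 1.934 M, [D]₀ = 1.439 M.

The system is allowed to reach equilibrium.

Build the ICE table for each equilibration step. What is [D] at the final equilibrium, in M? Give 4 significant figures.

[D]_eq = 1.376 M

Q₀ = 98.47 vs Keq = 2.241 ⇒ Q>K, reverse
Step 1:
                    G           B           E           D
  I           0.04002       8.593       1.934       1.439
  C            0.0948      0.0948     -0.0316     -0.0632
  E            0.1348       8.688       1.902       1.376
  solve Keq expr → x = -0.0316; check Q = 2.241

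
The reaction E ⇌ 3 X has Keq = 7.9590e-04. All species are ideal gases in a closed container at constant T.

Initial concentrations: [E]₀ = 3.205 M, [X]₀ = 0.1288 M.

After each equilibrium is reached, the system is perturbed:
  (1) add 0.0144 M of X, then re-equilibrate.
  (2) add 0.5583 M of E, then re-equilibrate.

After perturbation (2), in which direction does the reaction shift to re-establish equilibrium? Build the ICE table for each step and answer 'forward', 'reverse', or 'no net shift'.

Direction: forward

Q₀ = 6.6668e-04 vs Keq = 7.9590e-04 ⇒ Q<K, forward
Step 1:
                    E           X
  I             3.205      0.1288
  C         -0.002599    0.007798
  E             3.202      0.1366
  solve Keq expr → x = 0.002599; check Q = 7.9590e-04
Then add 0.0144 M of X.
Step 2:
                    E           X
  I             3.202       0.151
  C          0.004777    -0.01433
  E             3.207      0.1367
  solve Keq expr → x = -0.004777; check Q = 7.9590e-04
Then add 0.5583 M of E.
Step 3:
                    E           X
  I             3.765      0.1367
  C         -0.002493    0.007478
  E             3.763      0.1441
  solve Keq expr → x = 0.002493; check Q = 7.9590e-04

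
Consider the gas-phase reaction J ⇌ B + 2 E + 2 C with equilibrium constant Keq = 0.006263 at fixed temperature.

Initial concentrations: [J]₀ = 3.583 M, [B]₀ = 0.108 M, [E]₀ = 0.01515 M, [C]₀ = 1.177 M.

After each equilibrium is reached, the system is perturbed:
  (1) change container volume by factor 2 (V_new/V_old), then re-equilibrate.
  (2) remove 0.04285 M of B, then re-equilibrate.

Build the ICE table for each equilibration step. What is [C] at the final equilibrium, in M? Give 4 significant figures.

Q₀ = 9.5842e-06 vs Keq = 0.006263 ⇒ Q<K, forward
Step 1:
                  J         B         E         C
  I           3.583     0.108   0.01515     1.177
  C         -0.1069    0.1069    0.2137    0.2137
  E           3.476    0.2149    0.2289     1.391
  solve Keq expr → x = 0.1069; check Q = 0.006263
Then change container volume by factor 2 (V_new/V_old).
Step 2:
                  J         B         E         C
  I           1.738    0.1074    0.1144    0.6954
  C        -0.08021   0.08021    0.1604    0.1604
  E           1.658    0.1876    0.2749    0.8558
  solve Keq expr → x = 0.08021; check Q = 0.006263
Then remove 0.04285 M of B.
Step 3:
                  J         B         E         C
  I           1.658    0.1448    0.2749    0.8558
  C       -0.009989  0.009989   0.01998   0.01998
  E           1.648    0.1548    0.2948    0.8758
  solve Keq expr → x = 0.009989; check Q = 0.006263

[C]_eq = 0.8758 M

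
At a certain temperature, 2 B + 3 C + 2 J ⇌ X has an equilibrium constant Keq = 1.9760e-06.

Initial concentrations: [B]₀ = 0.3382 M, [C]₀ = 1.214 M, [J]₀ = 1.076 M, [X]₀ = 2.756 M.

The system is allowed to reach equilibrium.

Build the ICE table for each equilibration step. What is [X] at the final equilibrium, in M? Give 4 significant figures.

[X]_eq = 0.5854 M

Q₀ = 11.63 vs Keq = 1.9760e-06 ⇒ Q>K, reverse
Step 1:
                    B           C           J           X
  I            0.3382       1.214       1.076       2.756
  C             4.341       6.512       4.341      -2.171
  E             4.679       7.726       5.417      0.5854
  solve Keq expr → x = -2.171; check Q = 1.9760e-06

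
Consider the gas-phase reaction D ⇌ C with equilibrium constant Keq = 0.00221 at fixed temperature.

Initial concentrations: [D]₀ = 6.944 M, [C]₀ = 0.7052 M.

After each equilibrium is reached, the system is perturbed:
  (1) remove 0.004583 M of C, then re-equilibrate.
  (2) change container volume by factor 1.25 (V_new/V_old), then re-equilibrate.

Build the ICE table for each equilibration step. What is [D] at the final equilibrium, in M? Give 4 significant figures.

[D]_eq = 6.102 M

Q₀ = 0.1016 vs Keq = 0.00221 ⇒ Q>K, reverse
Step 1:
                   D          C
  Initial      6.944     0.7052
  Change      0.6883    -0.6883
  Equil        7.632    0.01687
  solve Keq expr → x = -0.6883; check Q = 0.00221
Then remove 0.004583 M of C.
Step 2:
                   D          C
  Initial      7.632    0.01228
  Change   -0.004573   0.004573
  Equil        7.628    0.01686
  solve Keq expr → x = 0.004573; check Q = 0.00221
Then change container volume by factor 1.25 (V_new/V_old).
Step 3:
                   D          C
  Initial      6.102    0.01349
  Change           0          0
  Equil        6.102    0.01349
  solve Keq expr → x = 0; check Q = 0.00221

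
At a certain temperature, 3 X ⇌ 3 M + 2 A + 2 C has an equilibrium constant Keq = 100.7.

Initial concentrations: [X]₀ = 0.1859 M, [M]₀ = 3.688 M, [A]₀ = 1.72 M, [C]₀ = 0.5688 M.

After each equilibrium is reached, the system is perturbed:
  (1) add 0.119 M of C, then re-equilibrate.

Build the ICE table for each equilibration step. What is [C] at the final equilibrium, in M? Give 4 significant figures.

[C]_eq = 0.4486 M

Q₀ = 7473 vs Keq = 100.7 ⇒ Q>K, reverse
Step 1:
                   X          M          A          C
  init        0.1859      3.688       1.72     0.5688
  Δ           0.3049    -0.3049    -0.2032    -0.2032
  eq          0.4908      3.383      1.517     0.3656
  solve Keq expr → x = -0.1016; check Q = 100.7
Then add 0.119 M of C.
Step 2:
                   X          M          A          C
  init        0.4908      3.383      1.517     0.4846
  Δ          0.05398   -0.05398   -0.03598   -0.03598
  eq          0.5448      3.329      1.481     0.4486
  solve Keq expr → x = -0.01799; check Q = 100.7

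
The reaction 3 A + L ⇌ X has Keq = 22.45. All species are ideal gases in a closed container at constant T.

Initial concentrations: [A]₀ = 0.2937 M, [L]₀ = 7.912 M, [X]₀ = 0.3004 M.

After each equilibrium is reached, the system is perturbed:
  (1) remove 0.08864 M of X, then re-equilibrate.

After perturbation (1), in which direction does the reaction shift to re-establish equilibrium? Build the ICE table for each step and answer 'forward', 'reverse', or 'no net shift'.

Q₀ = 1.499 vs Keq = 22.45 ⇒ Q<K, forward
Step 1:
                   A          L          X
  I           0.2937      7.912     0.3004
  C          -0.1673   -0.05577    0.05577
  E           0.1264      7.856     0.3562
  solve Keq expr → x = 0.05577; check Q = 22.45
Then remove 0.08864 M of X.
Step 2:
                   A          L          X
  I           0.1264      7.856     0.2675
  C         -0.01096  -0.003654   0.003654
  E           0.1154      7.853     0.2712
  solve Keq expr → x = 0.003654; check Q = 22.45

Direction: forward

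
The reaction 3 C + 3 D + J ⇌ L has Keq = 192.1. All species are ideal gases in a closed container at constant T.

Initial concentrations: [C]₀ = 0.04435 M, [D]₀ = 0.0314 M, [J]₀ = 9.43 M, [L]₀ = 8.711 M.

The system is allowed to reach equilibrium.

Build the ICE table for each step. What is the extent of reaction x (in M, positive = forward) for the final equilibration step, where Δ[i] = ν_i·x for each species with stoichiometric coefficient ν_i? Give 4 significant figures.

Q₀ = 3.4205e+08 vs Keq = 192.1 ⇒ Q>K, reverse
Step 1:
                   C          D          J          L
  init       0.04435     0.0314       9.43      8.711
  Δ           0.3711     0.3711     0.1237    -0.1237
  eq          0.4155     0.4025      9.554      8.587
  solve Keq expr → x = -0.1237; check Q = 192.1

x = -0.1237 M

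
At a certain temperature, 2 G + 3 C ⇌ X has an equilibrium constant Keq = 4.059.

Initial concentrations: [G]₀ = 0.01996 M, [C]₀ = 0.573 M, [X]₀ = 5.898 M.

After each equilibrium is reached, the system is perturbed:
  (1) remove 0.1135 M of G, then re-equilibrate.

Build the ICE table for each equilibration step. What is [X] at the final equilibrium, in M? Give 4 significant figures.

Q₀ = 7.8690e+04 vs Keq = 4.059 ⇒ Q>K, reverse
Step 1:
                  G         C         X
  init      0.01996     0.573     5.898
  Δ          0.6184    0.9276   -0.3092
  eq         0.6384     1.501     5.589
  solve Keq expr → x = -0.3092; check Q = 4.059
Then remove 0.1135 M of G.
Step 2:
                  G         C         X
  init       0.5249     1.501     5.589
  Δ          0.0592    0.0888   -0.0296
  eq         0.5841     1.589     5.559
  solve Keq expr → x = -0.0296; check Q = 4.059

[X]_eq = 5.559 M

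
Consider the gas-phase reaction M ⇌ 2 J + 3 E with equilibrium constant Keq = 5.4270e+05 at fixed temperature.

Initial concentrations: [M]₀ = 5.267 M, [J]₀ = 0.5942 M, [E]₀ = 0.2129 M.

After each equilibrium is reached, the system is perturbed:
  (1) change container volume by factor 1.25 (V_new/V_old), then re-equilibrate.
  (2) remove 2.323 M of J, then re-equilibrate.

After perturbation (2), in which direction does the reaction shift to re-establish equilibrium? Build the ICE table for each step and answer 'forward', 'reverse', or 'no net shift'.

Q₀ = 6.4689e-04 vs Keq = 5.4270e+05 ⇒ Q<K, forward
Step 1:
                   M          J          E
  Initial      5.267     0.5942     0.2129
  Change      -4.718      9.435      14.15
  Equil       0.5495      10.03      14.37
  solve Keq expr → x = 4.718; check Q = 5.4270e+05
Then change container volume by factor 1.25 (V_new/V_old).
Step 2:
                   M          J          E
  Initial     0.4396      8.023      11.49
  Change     -0.2065     0.4131     0.6196
  Equil        0.233      8.436      12.11
  solve Keq expr → x = 0.2065; check Q = 5.4270e+05
Then remove 2.323 M of J.
Step 3:
                   M          J          E
  Initial      0.233      6.113      12.11
  Change    -0.09377     0.1875     0.2813
  Equil       0.1393      6.301      12.39
  solve Keq expr → x = 0.09377; check Q = 5.4270e+05

Direction: forward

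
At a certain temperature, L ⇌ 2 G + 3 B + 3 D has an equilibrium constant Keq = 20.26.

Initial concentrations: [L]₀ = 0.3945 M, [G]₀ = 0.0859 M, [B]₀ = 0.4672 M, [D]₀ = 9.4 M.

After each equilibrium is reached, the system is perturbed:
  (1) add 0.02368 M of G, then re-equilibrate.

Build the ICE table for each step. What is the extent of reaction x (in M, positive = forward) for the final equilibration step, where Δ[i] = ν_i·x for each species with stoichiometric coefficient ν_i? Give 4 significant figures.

Q₀ = 1.584 vs Keq = 20.26 ⇒ Q<K, forward
Step 1:
                    L           G           B           D
  init         0.3945      0.0859      0.4672         9.4
  Δ          -0.04965     0.09931       0.149       0.149
  eq           0.3448      0.1852      0.6162       9.549
  solve Keq expr → x = 0.04965; check Q = 20.26
Then add 0.02368 M of G.
Step 2:
                    L           G           B           D
  init         0.3448      0.2089      0.6162       9.549
  Δ          0.006267    -0.01253     -0.0188     -0.0188
  eq           0.3511      0.1964      0.5974        9.53
  solve Keq expr → x = -0.006267; check Q = 20.26

x = -0.006267 M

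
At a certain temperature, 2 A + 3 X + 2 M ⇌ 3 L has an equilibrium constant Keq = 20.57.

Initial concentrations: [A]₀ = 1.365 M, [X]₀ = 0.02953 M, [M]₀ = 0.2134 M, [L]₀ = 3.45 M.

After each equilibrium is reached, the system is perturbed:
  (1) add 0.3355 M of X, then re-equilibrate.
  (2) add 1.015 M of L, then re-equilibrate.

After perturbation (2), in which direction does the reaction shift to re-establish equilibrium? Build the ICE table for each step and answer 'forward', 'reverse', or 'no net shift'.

Direction: reverse

Q₀ = 1.8794e+07 vs Keq = 20.57 ⇒ Q>K, reverse
Step 1:
                  A         X         M         L
  Initial     1.365   0.02953    0.2134      3.45
  Change     0.5118    0.7676    0.5118   -0.7676
  Equil       1.877    0.7972    0.7252     2.682
  solve Keq expr → x = -0.2559; check Q = 20.57
Then add 0.3355 M of X.
Step 2:
                  A         X         M         L
  Initial     1.877     1.133    0.7252     2.682
  Change    -0.1055   -0.1583   -0.1055    0.1583
  Equil       1.771    0.9744    0.6196     2.841
  solve Keq expr → x = 0.05276; check Q = 20.57
Then add 1.015 M of L.
Step 3:
                  A         X         M         L
  Initial     1.771    0.9744    0.6196     3.856
  Change    0.09547    0.1432   0.09547   -0.1432
  Equil       1.867     1.118    0.7151     3.712
  solve Keq expr → x = -0.04774; check Q = 20.57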